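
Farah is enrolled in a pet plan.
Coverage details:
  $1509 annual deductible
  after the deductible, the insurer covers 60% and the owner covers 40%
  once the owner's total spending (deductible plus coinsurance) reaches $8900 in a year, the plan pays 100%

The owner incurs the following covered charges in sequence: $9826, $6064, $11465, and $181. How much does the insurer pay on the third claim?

$9826.40

#1 ($9826): $1509 to deductible, leaving $8317; coinsurance $8317 × 40% = $3326.80. Owner pays $4835.80; OOP now $4835.80. Insurer: $9826 − $4835.80 = $4990.20.
#2 ($6064): 40% coinsurance on $6064 = $2425.60. Owner owes $2425.60 (running OOP $7261.40). Insurer: $6064 − $2425.60 = $3638.40.
#3 ($11465): deductible met; 40% of $11465 = $4586. Adding that to $7261.40 gives $11847.40, past the $8900 cap; owner pays only $8900 − $7261.40 = $1638.60. Insurer: $11465 − $1638.60 = $9826.40.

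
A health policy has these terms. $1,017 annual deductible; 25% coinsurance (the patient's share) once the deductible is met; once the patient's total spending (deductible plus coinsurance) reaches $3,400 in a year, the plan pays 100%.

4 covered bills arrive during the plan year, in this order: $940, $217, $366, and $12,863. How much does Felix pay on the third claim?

Bill 1, $940: all of it applies to the deductible. Patient pays $940; OOP now $940.
Bill 2, $217: deductible takes $77, $140 remains; patient's 25% is $35. Patient pays $112; OOP now $1,052.
Bill 3, $366: deductible already satisfied, so patient's share is 25% × $366 = $91.50. Cost to patient: $91.50. OOP to date $1,143.50.

$91.50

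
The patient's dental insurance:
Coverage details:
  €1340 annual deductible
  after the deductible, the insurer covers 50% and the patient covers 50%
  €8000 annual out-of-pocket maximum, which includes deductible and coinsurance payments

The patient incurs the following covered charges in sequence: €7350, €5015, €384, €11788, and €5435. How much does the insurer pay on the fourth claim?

€10832.50

Claim 1 — €7350: deductible takes €1340, €6010 remains; 50% of €6010 = €3005. Patient owes €4345 (running OOP €4345). Plan pays €7350 − €4345 = €3005.
Claim 2 — €5015: 50% coinsurance on €5015 = €2507.50. Patient owes €2507.50 (running OOP €6852.50). Plan pays €5015 − €2507.50 = €2507.50.
Claim 3 — €384: deductible met; 50% of €384 = €192. Patient pays €192; OOP now €7044.50. Insurer: €384 − €192 = €192.
Claim 4 — €11788: deductible met; 50% of €11788 = €5894. That would push OOP to €12938.50, over the €8000 cap, so patient pays €8000 − €7044.50 = €955.50. Insurer: €11788 − €955.50 = €10832.50.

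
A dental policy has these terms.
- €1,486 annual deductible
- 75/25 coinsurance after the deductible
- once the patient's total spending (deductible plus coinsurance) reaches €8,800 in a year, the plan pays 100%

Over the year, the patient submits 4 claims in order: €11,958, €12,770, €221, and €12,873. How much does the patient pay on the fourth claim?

€1,448.25

#1 (€11,958): €1,486 to deductible, leaving €10,472; coinsurance €10,472 × 25% = €2,618. Cost to patient: €4,104. OOP to date €4,104.
#2 (€12,770): 25% coinsurance on €12,770 = €3,192.50. Cost to patient: €3,192.50. OOP to date €7,296.50.
#3 (€221): deductible met; 25% of €221 = €55.25. Cost to patient: €55.25. OOP to date €7,351.75.
#4 (€12,873): deductible already satisfied, so patient's share is 25% × €12,873 = €3,218.25. Adding that to €7,351.75 gives €10,570, past the €8,800 cap; patient pays only €8,800 − €7,351.75 = €1,448.25.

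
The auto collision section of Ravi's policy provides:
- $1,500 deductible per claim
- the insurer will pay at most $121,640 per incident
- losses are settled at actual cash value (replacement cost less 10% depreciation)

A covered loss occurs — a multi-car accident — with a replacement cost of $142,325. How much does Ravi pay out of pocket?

At 10% depreciation, ACV = $142,325 − $14,232.50 = $128,092.50.
Less the $1,500 deductible: $128,092.50 − $1,500 = $126,592.50.
$126,592.50 exceeds the $121,640 limit, so the insurer pays the limit: $121,640.
Out of pocket: $142,325 − $121,640 = $20,685.

$20,685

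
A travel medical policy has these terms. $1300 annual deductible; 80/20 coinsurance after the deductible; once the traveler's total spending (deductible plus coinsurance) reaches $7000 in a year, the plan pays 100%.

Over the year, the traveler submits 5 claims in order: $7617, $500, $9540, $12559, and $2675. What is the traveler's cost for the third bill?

$1908

Bill 1, $7617: $1300 finishes the deductible; $6317 goes to coinsurance; traveler's 20% is $1263.40. Cost to traveler: $2563.40. OOP to date $2563.40.
Bill 2, $500: 20% coinsurance on $500 = $100. Cost to traveler: $100. OOP to date $2663.40.
Bill 3, $9540: 20% coinsurance on $9540 = $1908. Traveler owes $1908 (running OOP $4571.40).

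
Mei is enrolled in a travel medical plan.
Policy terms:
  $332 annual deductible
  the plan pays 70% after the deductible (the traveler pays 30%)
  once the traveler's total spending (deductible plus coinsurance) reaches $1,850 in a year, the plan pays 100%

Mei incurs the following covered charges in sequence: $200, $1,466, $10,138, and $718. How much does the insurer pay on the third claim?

$9,020.20

#1 ($200): entire amount goes to the deductible. Traveler pays $200; OOP now $200. Insurer: $200 − $200 = $0.
#2 ($1,466): $132 finishes the deductible; $1,334 goes to coinsurance; coinsurance $1,334 × 30% = $400.20. Traveler pays $532.20; OOP now $732.20. Insurer: $1,466 − $532.20 = $933.80.
#3 ($10,138): deductible already satisfied, so traveler's share is 30% × $10,138 = $3,041.40. OOP would hit $3,773.60 > $1,850, so the cap limits the traveler to $1,850 − $732.20 = $1,117.80. Insurer: $10,138 − $1,117.80 = $9,020.20.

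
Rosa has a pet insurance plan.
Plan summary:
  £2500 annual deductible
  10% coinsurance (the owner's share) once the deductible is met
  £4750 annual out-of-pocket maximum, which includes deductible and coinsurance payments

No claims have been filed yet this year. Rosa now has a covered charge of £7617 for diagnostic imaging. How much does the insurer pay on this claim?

£4605.30

Nothing has been paid toward the £2500 deductible, so the first £2500 of this charge is applied there.
That leaves £7617 − £2500 = £5117 for coinsurance.
10% of £5117 = £511.70 falls to the owner.
That puts the owner's cost at £2500 + £511.70 = £3011.70 before any cap.
Year-to-date out-of-pocket becomes £0 + £3011.70 = £3011.70, still under the £4750 maximum, so no cap applies.
Insurer pays the balance: £7617 − £3011.70 = £4605.30.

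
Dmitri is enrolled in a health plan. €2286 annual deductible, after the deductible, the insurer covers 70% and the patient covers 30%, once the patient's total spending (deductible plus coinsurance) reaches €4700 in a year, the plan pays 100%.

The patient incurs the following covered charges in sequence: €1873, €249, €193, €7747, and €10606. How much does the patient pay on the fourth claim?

€2324.10

Bill 1, €1873: entire amount goes to the deductible. Cost to patient: €1873. OOP to date €1873.
Bill 2, €249: all of it applies to the deductible. Patient owes €249 (running OOP €2122).
Bill 3, €193: deductible takes €164, €29 remains; 30% of €29 = €8.70. Cost to patient: €172.70. OOP to date €2294.70.
Bill 4, €7747: deductible already satisfied, so patient's share is 30% × €7747 = €2324.10. Patient owes €2324.10 (running OOP €4618.80).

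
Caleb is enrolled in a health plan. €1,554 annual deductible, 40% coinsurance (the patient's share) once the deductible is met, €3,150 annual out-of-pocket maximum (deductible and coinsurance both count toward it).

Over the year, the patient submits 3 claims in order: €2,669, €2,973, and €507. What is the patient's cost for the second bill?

€1,150

#1 (€2,669): deductible takes €1,554, €1,115 remains; 40% of €1,115 = €446. Patient pays €2,000; OOP now €2,000.
#2 (€2,973): deductible already satisfied, so patient's share is 40% × €2,973 = €1,189.20. OOP would hit €3,189.20 > €3,150, so the cap limits the patient to €3,150 − €2,000 = €1,150.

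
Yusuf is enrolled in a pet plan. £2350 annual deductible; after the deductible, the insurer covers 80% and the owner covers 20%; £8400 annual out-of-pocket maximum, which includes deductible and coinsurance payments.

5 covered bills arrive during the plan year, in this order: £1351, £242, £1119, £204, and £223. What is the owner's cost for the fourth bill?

£40.80

Claim 1 — £1351: all of it applies to the deductible. Owner owes £1351 (running OOP £1351).
Claim 2 — £242: entire amount goes to the deductible. Cost to owner: £242. OOP to date £1593.
Claim 3 — £1119: deductible takes £757, £362 remains; 20% of £362 = £72.40. Cost to owner: £829.40. OOP to date £2422.40.
Claim 4 — £204: deductible already satisfied, so owner's share is 20% × £204 = £40.80. Owner owes £40.80 (running OOP £2463.20).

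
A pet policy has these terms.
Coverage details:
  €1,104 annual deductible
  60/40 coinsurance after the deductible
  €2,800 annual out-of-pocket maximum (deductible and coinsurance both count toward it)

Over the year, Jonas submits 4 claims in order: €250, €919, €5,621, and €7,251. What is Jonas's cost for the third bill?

Bill 1, €250: entire amount goes to the deductible. Owner pays €250; OOP now €250.
Bill 2, €919: €854 to deductible, leaving €65; owner's 40% is €26. Cost to owner: €880. OOP to date €1,130.
Bill 3, €5,621: deductible already satisfied, so owner's share is 40% × €5,621 = €2,248.40. OOP would hit €3,378.40 > €2,800, so the cap limits the owner to €2,800 − €1,130 = €1,670.

€1,670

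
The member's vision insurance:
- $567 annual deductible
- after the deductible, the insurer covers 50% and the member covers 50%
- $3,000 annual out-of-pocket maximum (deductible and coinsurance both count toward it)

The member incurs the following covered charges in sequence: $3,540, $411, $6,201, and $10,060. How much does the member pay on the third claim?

$741

Claim 1 — $3,540: $567 to deductible, leaving $2,973; coinsurance $2,973 × 50% = $1,486.50. Member owes $2,053.50 (running OOP $2,053.50).
Claim 2 — $411: 50% coinsurance on $411 = $205.50. Member owes $205.50 (running OOP $2,259).
Claim 3 — $6,201: deductible met; 50% of $6,201 = $3,100.50. That would push OOP to $5,359.50, over the $3,000 cap, so member pays $3,000 − $2,259 = $741.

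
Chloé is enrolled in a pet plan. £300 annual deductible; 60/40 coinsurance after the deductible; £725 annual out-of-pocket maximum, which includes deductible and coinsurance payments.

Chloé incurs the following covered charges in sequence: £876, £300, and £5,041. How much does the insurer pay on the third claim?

£4,966.40

Bill 1, £876: £300 to deductible, leaving £576; 40% of £576 = £230.40. Cost to owner: £530.40. OOP to date £530.40. Plan pays £876 − £530.40 = £345.60.
Bill 2, £300: deductible met; 40% of £300 = £120. Owner pays £120; OOP now £650.40. Plan pays £300 − £120 = £180.
Bill 3, £5,041: deductible met; 40% of £5,041 = £2,016.40. Adding that to £650.40 gives £2,666.80, past the £725 cap; owner pays only £725 − £650.40 = £74.60. Plan pays £5,041 − £74.60 = £4,966.40.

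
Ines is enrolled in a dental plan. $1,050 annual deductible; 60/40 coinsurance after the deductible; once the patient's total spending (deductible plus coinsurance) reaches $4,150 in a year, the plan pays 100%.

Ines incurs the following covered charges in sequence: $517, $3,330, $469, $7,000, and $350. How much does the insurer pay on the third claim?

$281.40

Claim 1 ($517): entire amount goes to the deductible. Patient owes $517 (running OOP $517). Insurer: $517 − $517 = $0.
Claim 2 ($3,330): $533 to deductible, leaving $2,797; coinsurance $2,797 × 40% = $1,118.80. Patient pays $1,651.80; OOP now $2,168.80. Plan pays $3,330 − $1,651.80 = $1,678.20.
Claim 3 ($469): deductible already satisfied, so patient's share is 40% × $469 = $187.60. Cost to patient: $187.60. OOP to date $2,356.40. Plan pays $469 − $187.60 = $281.40.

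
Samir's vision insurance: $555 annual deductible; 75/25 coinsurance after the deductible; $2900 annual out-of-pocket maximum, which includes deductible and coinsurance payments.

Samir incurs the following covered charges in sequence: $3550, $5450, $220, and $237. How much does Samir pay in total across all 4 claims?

#1 ($3550): $555 finishes the deductible; $2995 goes to coinsurance; coinsurance $2995 × 25% = $748.75. Member pays $1303.75; OOP now $1303.75.
#2 ($5450): deductible met; 25% of $5450 = $1362.50. Cost to member: $1362.50. OOP to date $2666.25.
#3 ($220): deductible already satisfied, so member's share is 25% × $220 = $55. Member pays $55; OOP now $2721.25.
#4 ($237): 25% coinsurance on $237 = $59.25. Cost to member: $59.25. OOP to date $2780.50.
Summing the member's payments: $1303.75 + $1362.50 + $55 + $59.25 = $2780.50.

$2780.50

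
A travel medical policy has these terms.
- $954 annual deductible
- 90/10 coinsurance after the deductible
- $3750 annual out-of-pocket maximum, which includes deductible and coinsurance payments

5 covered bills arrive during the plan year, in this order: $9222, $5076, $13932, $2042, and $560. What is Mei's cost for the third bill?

Claim 1 ($9222): deductible takes $954, $8268 remains; coinsurance $8268 × 10% = $826.80. Traveler owes $1780.80 (running OOP $1780.80).
Claim 2 ($5076): deductible met; 10% of $5076 = $507.60. Traveler owes $507.60 (running OOP $2288.40).
Claim 3 ($13932): deductible met; 10% of $13932 = $1393.20. Traveler owes $1393.20 (running OOP $3681.60).

$1393.20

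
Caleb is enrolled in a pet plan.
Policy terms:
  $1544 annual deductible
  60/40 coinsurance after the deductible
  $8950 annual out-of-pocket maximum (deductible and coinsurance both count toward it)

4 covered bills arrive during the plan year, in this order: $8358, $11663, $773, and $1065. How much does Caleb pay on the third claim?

$15.20

Claim 1 — $8358: deductible takes $1544, $6814 remains; coinsurance $6814 × 40% = $2725.60. Owner pays $4269.60; OOP now $4269.60.
Claim 2 — $11663: 40% coinsurance on $11663 = $4665.20. Owner pays $4665.20; OOP now $8934.80.
Claim 3 — $773: 40% coinsurance on $773 = $309.20. Adding that to $8934.80 gives $9244, past the $8950 cap; owner pays only $8950 − $8934.80 = $15.20.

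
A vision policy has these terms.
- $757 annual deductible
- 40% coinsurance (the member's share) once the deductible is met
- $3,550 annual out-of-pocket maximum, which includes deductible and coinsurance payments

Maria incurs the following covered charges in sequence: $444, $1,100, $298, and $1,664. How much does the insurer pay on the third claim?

$178.80

#1 ($444): entire amount goes to the deductible. Cost to member: $444. OOP to date $444. Plan pays $444 − $444 = $0.
#2 ($1,100): $313 finishes the deductible; $787 goes to coinsurance; coinsurance $787 × 40% = $314.80. Cost to member: $627.80. OOP to date $1,071.80. Insurer: $1,100 − $627.80 = $472.20.
#3 ($298): deductible already satisfied, so member's share is 40% × $298 = $119.20. Member pays $119.20; OOP now $1,191. Insurer: $298 − $119.20 = $178.80.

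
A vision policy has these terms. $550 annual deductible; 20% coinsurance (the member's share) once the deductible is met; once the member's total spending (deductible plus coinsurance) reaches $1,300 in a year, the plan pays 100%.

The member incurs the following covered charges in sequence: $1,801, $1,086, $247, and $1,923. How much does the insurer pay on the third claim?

$197.60

#1 ($1,801): $550 to deductible, leaving $1,251; 20% of $1,251 = $250.20. Member owes $800.20 (running OOP $800.20). Insurer: $1,801 − $800.20 = $1,000.80.
#2 ($1,086): deductible met; 20% of $1,086 = $217.20. Member owes $217.20 (running OOP $1,017.40). Insurer: $1,086 − $217.20 = $868.80.
#3 ($247): deductible already satisfied, so member's share is 20% × $247 = $49.40. Member pays $49.40; OOP now $1,066.80. Plan pays $247 − $49.40 = $197.60.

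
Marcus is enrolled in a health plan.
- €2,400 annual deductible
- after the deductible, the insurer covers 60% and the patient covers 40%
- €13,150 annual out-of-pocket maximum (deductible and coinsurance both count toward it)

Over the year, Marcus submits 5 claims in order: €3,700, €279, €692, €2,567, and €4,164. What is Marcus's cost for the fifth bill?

€1,665.60

Claim 1 — €3,700: €2,400 finishes the deductible; €1,300 goes to coinsurance; patient's 40% is €520. Cost to patient: €2,920. OOP to date €2,920.
Claim 2 — €279: deductible already satisfied, so patient's share is 40% × €279 = €111.60. Cost to patient: €111.60. OOP to date €3,031.60.
Claim 3 — €692: deductible met; 40% of €692 = €276.80. Patient pays €276.80; OOP now €3,308.40.
Claim 4 — €2,567: 40% coinsurance on €2,567 = €1,026.80. Patient owes €1,026.80 (running OOP €4,335.20).
Claim 5 — €4,164: deductible already satisfied, so patient's share is 40% × €4,164 = €1,665.60. Cost to patient: €1,665.60. OOP to date €6,000.80.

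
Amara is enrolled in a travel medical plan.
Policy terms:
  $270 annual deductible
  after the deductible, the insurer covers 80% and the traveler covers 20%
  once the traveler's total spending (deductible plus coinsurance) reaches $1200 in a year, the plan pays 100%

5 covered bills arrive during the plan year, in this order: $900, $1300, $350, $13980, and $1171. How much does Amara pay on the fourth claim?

$474

Claim 1 ($900): $270 to deductible, leaving $630; 20% of $630 = $126. Cost to traveler: $396. OOP to date $396.
Claim 2 ($1300): deductible met; 20% of $1300 = $260. Cost to traveler: $260. OOP to date $656.
Claim 3 ($350): deductible met; 20% of $350 = $70. Traveler pays $70; OOP now $726.
Claim 4 ($13980): 20% coinsurance on $13980 = $2796. Adding that to $726 gives $3522, past the $1200 cap; traveler pays only $1200 − $726 = $474.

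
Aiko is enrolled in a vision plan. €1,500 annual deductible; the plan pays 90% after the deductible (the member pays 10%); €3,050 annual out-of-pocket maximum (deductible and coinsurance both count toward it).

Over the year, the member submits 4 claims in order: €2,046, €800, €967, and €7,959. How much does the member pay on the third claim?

Bill 1, €2,046: deductible takes €1,500, €546 remains; member's 10% is €54.60. Member owes €1,554.60 (running OOP €1,554.60).
Bill 2, €800: 10% coinsurance on €800 = €80. Member owes €80 (running OOP €1,634.60).
Bill 3, €967: deductible met; 10% of €967 = €96.70. Cost to member: €96.70. OOP to date €1,731.30.

€96.70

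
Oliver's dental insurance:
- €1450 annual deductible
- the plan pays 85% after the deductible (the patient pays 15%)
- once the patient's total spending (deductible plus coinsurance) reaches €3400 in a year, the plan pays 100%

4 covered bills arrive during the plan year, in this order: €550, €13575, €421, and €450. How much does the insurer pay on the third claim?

#1 (€550): all of it applies to the deductible. Cost to patient: €550. OOP to date €550. Plan pays €550 − €550 = €0.
#2 (€13575): €900 to deductible, leaving €12675; coinsurance €12675 × 15% = €1901.25. Patient owes €2801.25 (running OOP €3351.25). Insurer: €13575 − €2801.25 = €10773.75.
#3 (€421): 15% coinsurance on €421 = €63.15. OOP would hit €3414.40 > €3400, so the cap limits the patient to €3400 − €3351.25 = €48.75. Plan pays €421 − €48.75 = €372.25.

€372.25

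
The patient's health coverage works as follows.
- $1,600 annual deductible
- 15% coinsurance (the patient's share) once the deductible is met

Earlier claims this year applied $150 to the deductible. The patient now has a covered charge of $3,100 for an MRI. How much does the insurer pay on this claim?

Remaining deductible: $1,600 − $150 = $1,450.
The remaining $1,650 (= $3,100 − $1,450) moves to coinsurance.
15% of $1,650 = $247.50 falls to the patient.
So the patient owes $1,450 + $247.50 = $1,697.50.
The plan picks up $3,100 − $1,697.50 = $1,402.50.

$1,402.50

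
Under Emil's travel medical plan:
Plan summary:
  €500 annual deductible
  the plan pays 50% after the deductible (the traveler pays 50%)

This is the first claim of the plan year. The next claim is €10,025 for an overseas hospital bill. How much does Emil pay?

The full €500 deductible is still open; €500 of this bill applies to it.
After the €500 deductible portion, €10,025 − €500 = €9,525 is subject to coinsurance.
Coinsurance: €9,525 × 50% = €4,762.50.
Traveler responsibility: €500 + €4,762.50 = €5,262.50.

€5,262.50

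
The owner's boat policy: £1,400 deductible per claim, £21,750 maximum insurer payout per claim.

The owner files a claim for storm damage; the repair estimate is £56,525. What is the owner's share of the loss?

Subtract the deductible: £56,525 − £1,400 = £55,125.
£55,125 exceeds the £21,750 limit, so the insurer pays the limit: £21,750.
Out of pocket: £56,525 − £21,750 = £34,775.

£34,775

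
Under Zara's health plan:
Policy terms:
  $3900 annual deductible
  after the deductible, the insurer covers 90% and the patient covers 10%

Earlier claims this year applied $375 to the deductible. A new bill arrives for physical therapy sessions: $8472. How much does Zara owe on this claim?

$4019.70

Remaining deductible: $3900 − $375 = $3525.
After the $3525 deductible portion, $8472 − $3525 = $4947 is subject to coinsurance.
10% of $4947 = $494.70 falls to the patient.
That puts the patient's cost at $3525 + $494.70 = $4019.70.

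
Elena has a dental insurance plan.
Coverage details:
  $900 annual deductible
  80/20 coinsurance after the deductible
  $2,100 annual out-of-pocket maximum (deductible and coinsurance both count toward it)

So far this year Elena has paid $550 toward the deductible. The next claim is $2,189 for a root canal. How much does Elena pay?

$550 of the $900 deductible is already met, leaving $350.
That leaves $2,189 − $350 = $1,839 for coinsurance.
Patient's 20% share of $1,839 is $367.80.
Patient responsibility before any cap: $350 + $367.80 = $717.80.
Total out-of-pocket so far would be $550 + $717.80 = $1,267.80, below the $2,100 cap — no reduction.

$717.80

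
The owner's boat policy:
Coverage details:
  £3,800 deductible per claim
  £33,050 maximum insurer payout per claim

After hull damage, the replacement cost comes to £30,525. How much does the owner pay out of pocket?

After the deductible, £30,525 − £3,800 = £26,725 remains.
£26,725 is within the £33,050 limit, so the insurer pays £26,725.
Owner's share is the uncovered remainder: £30,525 − £26,725 = £3,800.

£3,800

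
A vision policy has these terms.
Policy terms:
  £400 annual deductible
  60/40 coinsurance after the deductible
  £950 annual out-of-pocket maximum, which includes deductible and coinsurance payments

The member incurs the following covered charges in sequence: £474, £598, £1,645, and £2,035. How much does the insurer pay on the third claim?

£1,363.80

Claim 1 (£474): £400 finishes the deductible; £74 goes to coinsurance; 40% of £74 = £29.60. Member pays £429.60; OOP now £429.60. Plan pays £474 − £429.60 = £44.40.
Claim 2 (£598): deductible met; 40% of £598 = £239.20. Member pays £239.20; OOP now £668.80. Insurer: £598 − £239.20 = £358.80.
Claim 3 (£1,645): 40% coinsurance on £1,645 = £658. That would push OOP to £1,326.80, over the £950 cap, so member pays £950 − £668.80 = £281.20. Plan pays £1,645 − £281.20 = £1,363.80.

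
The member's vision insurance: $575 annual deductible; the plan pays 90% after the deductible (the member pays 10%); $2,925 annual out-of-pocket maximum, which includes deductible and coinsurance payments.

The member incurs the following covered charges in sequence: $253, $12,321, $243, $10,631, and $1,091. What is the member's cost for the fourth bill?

$1,063.10

#1 ($253): fully absorbed by the deductible. Member owes $253 (running OOP $253).
#2 ($12,321): $322 finishes the deductible; $11,999 goes to coinsurance; 10% of $11,999 = $1,199.90. Member owes $1,521.90 (running OOP $1,774.90).
#3 ($243): 10% coinsurance on $243 = $24.30. Member pays $24.30; OOP now $1,799.20.
#4 ($10,631): deductible met; 10% of $10,631 = $1,063.10. Member owes $1,063.10 (running OOP $2,862.30).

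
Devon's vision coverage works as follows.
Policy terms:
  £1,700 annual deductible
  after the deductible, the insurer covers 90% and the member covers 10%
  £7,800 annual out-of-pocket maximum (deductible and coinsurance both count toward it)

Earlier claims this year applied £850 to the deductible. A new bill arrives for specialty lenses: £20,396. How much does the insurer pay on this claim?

£17,591.40

Remaining deductible: £1,700 − £850 = £850.
The remaining £19,546 (= £20,396 − £850) moves to coinsurance.
Coinsurance: £19,546 × 10% = £1,954.60.
Member responsibility before any cap: £850 + £1,954.60 = £2,804.60.
Total out-of-pocket so far would be £850 + £2,804.60 = £3,654.60, below the £7,800 cap — no reduction.
Insurer pays the balance: £20,396 − £2,804.60 = £17,591.40.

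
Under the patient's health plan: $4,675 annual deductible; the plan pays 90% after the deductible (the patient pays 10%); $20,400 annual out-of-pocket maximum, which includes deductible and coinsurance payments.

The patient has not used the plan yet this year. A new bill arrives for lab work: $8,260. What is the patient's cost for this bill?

$5,033.50

The full $4,675 deductible is still open; $4,675 of this bill applies to it.
The remaining $3,585 (= $8,260 − $4,675) moves to coinsurance.
10% of $3,585 = $358.50 falls to the patient.
So the patient owes $4,675 + $358.50 = $5,033.50 before any cap.
Cumulative spending $0 + $5,033.50 = $5,033.50 stays under the $20,400 maximum.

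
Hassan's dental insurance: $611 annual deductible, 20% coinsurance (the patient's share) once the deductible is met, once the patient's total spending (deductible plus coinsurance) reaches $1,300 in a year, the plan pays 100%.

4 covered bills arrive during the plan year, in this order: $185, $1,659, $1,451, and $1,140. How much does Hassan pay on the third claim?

$290.20

Bill 1, $185: all of it applies to the deductible. Patient owes $185 (running OOP $185).
Bill 2, $1,659: $426 to deductible, leaving $1,233; coinsurance $1,233 × 20% = $246.60. Patient pays $672.60; OOP now $857.60.
Bill 3, $1,451: deductible already satisfied, so patient's share is 20% × $1,451 = $290.20. Cost to patient: $290.20. OOP to date $1,147.80.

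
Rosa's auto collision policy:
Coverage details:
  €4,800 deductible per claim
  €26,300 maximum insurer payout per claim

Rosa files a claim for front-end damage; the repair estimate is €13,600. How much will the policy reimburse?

€8,800

Subtract the deductible: €13,600 − €4,800 = €8,800.
That's under the €26,300 cap, so the insurer reimburses the full €8,800.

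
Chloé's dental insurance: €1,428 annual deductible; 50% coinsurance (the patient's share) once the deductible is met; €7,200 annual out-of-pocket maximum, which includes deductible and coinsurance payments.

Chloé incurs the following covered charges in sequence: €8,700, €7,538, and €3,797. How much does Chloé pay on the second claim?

€2,136

Claim 1 (€8,700): €1,428 to deductible, leaving €7,272; 50% of €7,272 = €3,636. Cost to patient: €5,064. OOP to date €5,064.
Claim 2 (€7,538): 50% coinsurance on €7,538 = €3,769. That would push OOP to €8,833, over the €7,200 cap, so patient pays €7,200 − €5,064 = €2,136.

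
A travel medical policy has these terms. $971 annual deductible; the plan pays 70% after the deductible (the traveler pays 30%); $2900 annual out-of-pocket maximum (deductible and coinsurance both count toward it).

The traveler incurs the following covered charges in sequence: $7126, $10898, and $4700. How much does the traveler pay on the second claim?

$82.50

Claim 1 ($7126): $971 finishes the deductible; $6155 goes to coinsurance; 30% of $6155 = $1846.50. Traveler pays $2817.50; OOP now $2817.50.
Claim 2 ($10898): deductible already satisfied, so traveler's share is 30% × $10898 = $3269.40. Adding that to $2817.50 gives $6086.90, past the $2900 cap; traveler pays only $2900 − $2817.50 = $82.50.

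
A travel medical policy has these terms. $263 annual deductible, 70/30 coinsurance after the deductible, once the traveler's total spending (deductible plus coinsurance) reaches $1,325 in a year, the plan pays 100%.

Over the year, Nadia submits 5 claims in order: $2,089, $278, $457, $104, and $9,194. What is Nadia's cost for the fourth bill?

Claim 1 — $2,089: $263 finishes the deductible; $1,826 goes to coinsurance; traveler's 30% is $547.80. Traveler owes $810.80 (running OOP $810.80).
Claim 2 — $278: 30% coinsurance on $278 = $83.40. Traveler owes $83.40 (running OOP $894.20).
Claim 3 — $457: deductible met; 30% of $457 = $137.10. Traveler pays $137.10; OOP now $1,031.30.
Claim 4 — $104: deductible met; 30% of $104 = $31.20. Traveler pays $31.20; OOP now $1,062.50.

$31.20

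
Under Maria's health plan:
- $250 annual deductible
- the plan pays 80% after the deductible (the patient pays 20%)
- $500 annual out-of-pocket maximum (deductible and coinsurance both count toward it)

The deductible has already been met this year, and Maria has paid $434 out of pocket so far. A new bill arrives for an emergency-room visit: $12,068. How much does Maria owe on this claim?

With the deductible met, the entire $12,068 is subject to coinsurance.
Patient's 20% share of $12,068 is $2,413.60.
Year-to-date out-of-pocket would reach $434 + $2,413.60 = $2,847.60, above the $500 maximum, so the patient pays only $500 − $434 = $66.

$66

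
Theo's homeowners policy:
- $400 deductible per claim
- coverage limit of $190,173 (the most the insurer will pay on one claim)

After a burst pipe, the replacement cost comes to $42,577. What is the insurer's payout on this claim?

Less the $400 deductible: $42,577 − $400 = $42,177.
That's under the $190,173 cap, so the insurer reimburses the full $42,177.

$42,177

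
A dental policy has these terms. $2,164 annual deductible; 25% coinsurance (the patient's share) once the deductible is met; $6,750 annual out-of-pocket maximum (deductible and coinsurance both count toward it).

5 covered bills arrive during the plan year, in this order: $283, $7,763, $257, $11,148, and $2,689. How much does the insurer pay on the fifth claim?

Claim 1 — $283: fully absorbed by the deductible. Patient pays $283; OOP now $283. Insurer: $283 − $283 = $0.
Claim 2 — $7,763: deductible takes $1,881, $5,882 remains; coinsurance $5,882 × 25% = $1,470.50. Cost to patient: $3,351.50. OOP to date $3,634.50. Insurer: $7,763 − $3,351.50 = $4,411.50.
Claim 3 — $257: deductible met; 25% of $257 = $64.25. Patient owes $64.25 (running OOP $3,698.75). Insurer: $257 − $64.25 = $192.75.
Claim 4 — $11,148: 25% coinsurance on $11,148 = $2,787. Patient pays $2,787; OOP now $6,485.75. Plan pays $11,148 − $2,787 = $8,361.
Claim 5 — $2,689: deductible met; 25% of $2,689 = $672.25. OOP would hit $7,158 > $6,750, so the cap limits the patient to $6,750 − $6,485.75 = $264.25. Insurer: $2,689 − $264.25 = $2,424.75.

$2,424.75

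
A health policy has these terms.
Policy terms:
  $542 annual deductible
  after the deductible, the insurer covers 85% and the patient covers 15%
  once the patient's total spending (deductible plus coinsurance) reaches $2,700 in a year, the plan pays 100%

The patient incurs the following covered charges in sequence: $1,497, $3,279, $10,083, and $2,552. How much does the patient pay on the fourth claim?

#1 ($1,497): $542 finishes the deductible; $955 goes to coinsurance; patient's 15% is $143.25. Patient pays $685.25; OOP now $685.25.
#2 ($3,279): deductible met; 15% of $3,279 = $491.85. Patient pays $491.85; OOP now $1,177.10.
#3 ($10,083): 15% coinsurance on $10,083 = $1,512.45. Patient owes $1,512.45 (running OOP $2,689.55).
#4 ($2,552): deductible met; 15% of $2,552 = $382.80. OOP would hit $3,072.35 > $2,700, so the cap limits the patient to $2,700 − $2,689.55 = $10.45.

$10.45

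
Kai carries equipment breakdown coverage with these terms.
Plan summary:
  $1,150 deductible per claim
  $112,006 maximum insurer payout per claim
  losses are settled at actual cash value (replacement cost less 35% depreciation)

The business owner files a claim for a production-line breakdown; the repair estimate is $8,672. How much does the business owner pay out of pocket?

$4,185.20

Actual cash value after 35% depreciation: $8,672 × 65% = $5,636.80.
Less the $1,150 deductible: $5,636.80 − $1,150 = $4,486.80.
$4,486.80 is within the $112,006 limit, so the insurer pays $4,486.80.
The business owner bears the rest of the original loss: $8,672 − $4,486.80 = $4,185.20.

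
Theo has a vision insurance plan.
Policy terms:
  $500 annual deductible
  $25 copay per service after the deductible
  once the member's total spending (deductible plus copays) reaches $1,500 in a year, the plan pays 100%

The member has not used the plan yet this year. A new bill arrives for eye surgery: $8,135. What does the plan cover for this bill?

Nothing has been paid toward the $500 deductible, so the first $500 of this charge is applied there.
After the $500 deductible portion, $8,135 − $500 = $7,635 is subject to the copay.
Copay on this service: $25.
Member responsibility before any cap: $500 + $25 = $525.
Cumulative spending $0 + $525 = $525 stays under the $1,500 maximum.
Insurer pays the balance: $8,135 − $525 = $7,610.

$7,610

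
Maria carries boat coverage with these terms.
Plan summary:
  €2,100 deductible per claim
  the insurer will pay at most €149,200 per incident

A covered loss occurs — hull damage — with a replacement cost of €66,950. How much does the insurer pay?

€64,850

Subtract the deductible: €66,950 − €2,100 = €64,850.
€64,850 ≤ €149,200, so the limit doesn't bind; insurer pays €64,850.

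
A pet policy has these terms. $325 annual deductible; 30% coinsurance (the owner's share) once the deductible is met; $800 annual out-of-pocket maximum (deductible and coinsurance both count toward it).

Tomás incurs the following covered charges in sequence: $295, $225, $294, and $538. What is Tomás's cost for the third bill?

#1 ($295): all of it applies to the deductible. Cost to owner: $295. OOP to date $295.
#2 ($225): deductible takes $30, $195 remains; 30% of $195 = $58.50. Cost to owner: $88.50. OOP to date $383.50.
#3 ($294): 30% coinsurance on $294 = $88.20. Cost to owner: $88.20. OOP to date $471.70.

$88.20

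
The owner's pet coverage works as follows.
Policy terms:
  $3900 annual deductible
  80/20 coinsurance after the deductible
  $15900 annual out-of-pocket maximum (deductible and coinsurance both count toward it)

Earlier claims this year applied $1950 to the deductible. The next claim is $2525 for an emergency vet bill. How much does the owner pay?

$2065

$1950 of the $3900 deductible is already met, leaving $1950.
That leaves $2525 − $1950 = $575 for coinsurance.
20% of $575 = $115 falls to the owner.
So the owner owes $1950 + $115 = $2065 before any cap.
Cumulative spending $1950 + $2065 = $4015 stays under the $15900 maximum.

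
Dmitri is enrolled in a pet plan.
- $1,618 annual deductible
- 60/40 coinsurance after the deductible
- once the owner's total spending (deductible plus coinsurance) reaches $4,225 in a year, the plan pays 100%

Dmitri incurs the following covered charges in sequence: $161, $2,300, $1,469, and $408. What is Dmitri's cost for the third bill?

#1 ($161): fully absorbed by the deductible. Cost to owner: $161. OOP to date $161.
#2 ($2,300): deductible takes $1,457, $843 remains; coinsurance $843 × 40% = $337.20. Cost to owner: $1,794.20. OOP to date $1,955.20.
#3 ($1,469): 40% coinsurance on $1,469 = $587.60. Owner pays $587.60; OOP now $2,542.80.

$587.60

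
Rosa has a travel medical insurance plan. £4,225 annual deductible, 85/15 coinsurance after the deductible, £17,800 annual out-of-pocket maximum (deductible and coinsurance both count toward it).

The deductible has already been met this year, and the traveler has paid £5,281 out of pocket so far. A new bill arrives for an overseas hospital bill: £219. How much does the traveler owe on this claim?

£32.85

With the deductible met, the entire £219 is subject to coinsurance.
Traveler's 15% share of £219 is £32.85.
Year-to-date out-of-pocket becomes £5,281 + £32.85 = £5,313.85, still under the £17,800 maximum, so no cap applies.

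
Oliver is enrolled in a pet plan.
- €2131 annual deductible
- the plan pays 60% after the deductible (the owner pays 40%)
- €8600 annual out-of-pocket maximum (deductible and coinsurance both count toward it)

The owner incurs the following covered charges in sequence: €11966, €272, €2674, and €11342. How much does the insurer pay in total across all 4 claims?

Claim 1 — €11966: €2131 finishes the deductible; €9835 goes to coinsurance; coinsurance €9835 × 40% = €3934. Owner owes €6065 (running OOP €6065). Plan pays €11966 − €6065 = €5901.
Claim 2 — €272: deductible met; 40% of €272 = €108.80. Owner pays €108.80; OOP now €6173.80. Plan pays €272 − €108.80 = €163.20.
Claim 3 — €2674: 40% coinsurance on €2674 = €1069.60. Owner owes €1069.60 (running OOP €7243.40). Insurer: €2674 − €1069.60 = €1604.40.
Claim 4 — €11342: deductible already satisfied, so owner's share is 40% × €11342 = €4536.80. That would push OOP to €11780.20, over the €8600 cap, so owner pays €8600 − €7243.40 = €1356.60. Plan pays €11342 − €1356.60 = €9985.40.
Insurer total: €5901 + €163.20 + €1604.40 + €9985.40 = €17654.

€17654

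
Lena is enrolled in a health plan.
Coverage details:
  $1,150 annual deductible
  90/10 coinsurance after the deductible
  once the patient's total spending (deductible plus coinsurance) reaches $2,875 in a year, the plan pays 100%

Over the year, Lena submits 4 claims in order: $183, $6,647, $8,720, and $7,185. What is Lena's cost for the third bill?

$872

Bill 1, $183: all of it applies to the deductible. Cost to patient: $183. OOP to date $183.
Bill 2, $6,647: $967 to deductible, leaving $5,680; coinsurance $5,680 × 10% = $568. Patient owes $1,535 (running OOP $1,718).
Bill 3, $8,720: 10% coinsurance on $8,720 = $872. Patient pays $872; OOP now $2,590.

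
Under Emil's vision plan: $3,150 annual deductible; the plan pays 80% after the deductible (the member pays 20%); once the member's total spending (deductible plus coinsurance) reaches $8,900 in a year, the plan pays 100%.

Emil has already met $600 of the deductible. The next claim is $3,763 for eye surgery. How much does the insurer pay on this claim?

$970.40

$600 of the $3,150 deductible is already met, leaving $2,550.
The remaining $1,213 (= $3,763 − $2,550) moves to coinsurance.
Coinsurance: $1,213 × 20% = $242.60.
Member responsibility before any cap: $2,550 + $242.60 = $2,792.60.
Year-to-date out-of-pocket becomes $600 + $2,792.60 = $3,392.60, still under the $8,900 maximum, so no cap applies.
The insurer covers the remainder: $3,763 − $2,792.60 = $970.40.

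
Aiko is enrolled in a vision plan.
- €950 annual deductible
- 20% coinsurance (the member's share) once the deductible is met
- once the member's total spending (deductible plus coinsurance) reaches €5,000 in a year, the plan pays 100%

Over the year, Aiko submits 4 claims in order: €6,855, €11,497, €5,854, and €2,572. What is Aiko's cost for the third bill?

€569.60

Claim 1 (€6,855): deductible takes €950, €5,905 remains; 20% of €5,905 = €1,181. Member pays €2,131; OOP now €2,131.
Claim 2 (€11,497): 20% coinsurance on €11,497 = €2,299.40. Cost to member: €2,299.40. OOP to date €4,430.40.
Claim 3 (€5,854): deductible met; 20% of €5,854 = €1,170.80. That would push OOP to €5,601.20, over the €5,000 cap, so member pays €5,000 − €4,430.40 = €569.60.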